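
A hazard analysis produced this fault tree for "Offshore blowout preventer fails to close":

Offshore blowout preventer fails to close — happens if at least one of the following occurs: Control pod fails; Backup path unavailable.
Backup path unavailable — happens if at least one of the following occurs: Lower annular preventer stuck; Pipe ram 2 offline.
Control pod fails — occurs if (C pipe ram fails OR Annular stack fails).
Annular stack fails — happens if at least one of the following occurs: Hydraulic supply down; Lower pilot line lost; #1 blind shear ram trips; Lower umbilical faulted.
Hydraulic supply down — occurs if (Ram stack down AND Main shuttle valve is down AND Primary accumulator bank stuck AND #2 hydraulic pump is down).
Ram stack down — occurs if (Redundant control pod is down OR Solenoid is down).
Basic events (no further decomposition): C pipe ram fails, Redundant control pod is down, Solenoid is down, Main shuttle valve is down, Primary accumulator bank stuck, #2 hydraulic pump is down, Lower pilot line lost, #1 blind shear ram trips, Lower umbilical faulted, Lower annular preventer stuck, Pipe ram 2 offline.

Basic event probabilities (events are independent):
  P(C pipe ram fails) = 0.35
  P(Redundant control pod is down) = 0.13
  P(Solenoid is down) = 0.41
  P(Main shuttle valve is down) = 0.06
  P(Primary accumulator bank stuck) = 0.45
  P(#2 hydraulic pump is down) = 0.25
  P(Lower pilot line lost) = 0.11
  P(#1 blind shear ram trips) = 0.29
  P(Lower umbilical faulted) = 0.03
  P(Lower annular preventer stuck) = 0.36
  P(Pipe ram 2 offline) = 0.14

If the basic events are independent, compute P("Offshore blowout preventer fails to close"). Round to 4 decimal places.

P(Ram stack down) [OR] = 1 − (1−0.13) × (1−0.41) = 0.486700
P(Hydraulic supply down) [AND] = 0.486700 × 0.06 × 0.45 × 0.25 = 0.003285
P(Annular stack fails) [OR] = 1 − (1−0.003285) × (1−0.11) × (1−0.29) × (1−0.03) = 0.389071
P(Control pod fails) [OR] = 1 − (1−0.35) × (1−0.389071) = 0.602896
P(Backup path unavailable) [OR] = 1 − (1−0.36) × (1−0.14) = 0.449600
P(Offshore blowout preventer fails to close) [OR] = 1 − (1−0.602896) × (1−0.449600) = 0.781434
Rounded to 4 decimal places: P(Offshore blowout preventer fails to close) ≈ 0.7814.

0.7814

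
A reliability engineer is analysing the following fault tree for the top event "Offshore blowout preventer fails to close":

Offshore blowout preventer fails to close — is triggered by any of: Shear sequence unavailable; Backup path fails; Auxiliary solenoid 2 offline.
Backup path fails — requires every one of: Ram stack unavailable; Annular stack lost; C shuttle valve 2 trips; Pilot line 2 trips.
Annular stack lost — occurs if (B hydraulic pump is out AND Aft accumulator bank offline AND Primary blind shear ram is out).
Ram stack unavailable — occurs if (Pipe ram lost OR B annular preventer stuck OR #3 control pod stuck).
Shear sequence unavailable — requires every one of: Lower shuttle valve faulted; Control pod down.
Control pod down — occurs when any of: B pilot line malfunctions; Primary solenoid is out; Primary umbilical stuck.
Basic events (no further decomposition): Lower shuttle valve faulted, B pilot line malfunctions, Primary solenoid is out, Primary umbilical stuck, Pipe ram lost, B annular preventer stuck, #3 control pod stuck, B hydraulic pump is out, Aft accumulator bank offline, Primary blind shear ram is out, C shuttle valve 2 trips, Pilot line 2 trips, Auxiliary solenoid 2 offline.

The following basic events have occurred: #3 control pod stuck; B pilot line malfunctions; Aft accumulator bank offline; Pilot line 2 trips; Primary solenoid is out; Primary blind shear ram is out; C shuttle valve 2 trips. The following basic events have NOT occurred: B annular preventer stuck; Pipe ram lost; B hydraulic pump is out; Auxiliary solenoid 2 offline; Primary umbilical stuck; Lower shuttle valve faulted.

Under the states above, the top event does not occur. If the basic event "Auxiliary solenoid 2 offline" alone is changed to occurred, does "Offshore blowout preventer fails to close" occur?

Counterfactual: set "Auxiliary solenoid 2 offline" to occurred.
Control pod down [OR]: B pilot line malfunctions=occurs, Primary solenoid is out=occurs, Primary umbilical stuck=not → at least one input occurs → occurs.
Shear sequence unavailable [AND]: Lower shuttle valve faulted=not, Control pod down=occurs → not all inputs occur → does not occur.
Ram stack unavailable [OR]: Pipe ram lost=not, B annular preventer stuck=not, #3 control pod stuck=occurs → at least one input occurs → occurs.
Annular stack lost [AND]: B hydraulic pump is out=not, Aft accumulator bank offline=occurs, Primary blind shear ram is out=occurs → not all inputs occur → does not occur.
Backup path fails [AND]: Ram stack unavailable=occurs, Annular stack lost=not, C shuttle valve 2 trips=occurs, Pilot line 2 trips=occurs → not all inputs occur → does not occur.
Offshore blowout preventer fails to close [OR]: Shear sequence unavailable=not, Backup path fails=not, Auxiliary solenoid 2 offline=occurs → at least one input occurs → occurs.

Yes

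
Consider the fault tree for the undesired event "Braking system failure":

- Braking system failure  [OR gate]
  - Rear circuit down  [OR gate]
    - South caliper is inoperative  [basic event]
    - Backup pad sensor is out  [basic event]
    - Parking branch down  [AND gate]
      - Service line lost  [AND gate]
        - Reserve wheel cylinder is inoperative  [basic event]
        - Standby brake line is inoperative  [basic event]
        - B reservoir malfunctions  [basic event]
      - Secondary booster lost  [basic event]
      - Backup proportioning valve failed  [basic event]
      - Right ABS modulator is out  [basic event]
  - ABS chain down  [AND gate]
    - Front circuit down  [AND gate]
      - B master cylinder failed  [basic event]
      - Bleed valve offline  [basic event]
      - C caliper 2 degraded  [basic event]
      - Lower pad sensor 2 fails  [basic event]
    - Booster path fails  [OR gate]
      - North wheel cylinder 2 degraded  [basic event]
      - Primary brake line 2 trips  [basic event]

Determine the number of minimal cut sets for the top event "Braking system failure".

Service line lost [AND]: one cut set from each child combined → 1 × 1 × 1 = 1 cut set(s).
Parking branch down [AND]: one cut set from each child combined → 1 × 1 × 1 × 1 = 1 cut set(s).
Rear circuit down [OR]: union of children's cut sets → 3 cut set(s).
Front circuit down [AND]: one cut set from each child combined → 1 × 1 × 1 × 1 = 1 cut set(s).
Booster path fails [OR]: union of children's cut sets → 2 cut set(s).
ABS chain down [AND]: one cut set from each child combined → 1 × 2 = 2 cut set(s).
Braking system failure [OR]: union of children's cut sets → 5 cut set(s).
Minimal cut sets: {South caliper is inoperative}; {Backup pad sensor is out}; {B reservoir malfunctions, Backup proportioning valve failed, Reserve wheel cylinder is inoperative, Right ABS modulator is out, Secondary booster lost, Standby brake line is inoperative}; {B master cylinder failed, Bleed valve offline, C caliper 2 degraded, Lower pad sensor 2 fails, North wheel cylinder 2 degraded}; {B master cylinder failed, Bleed valve offline, C caliper 2 degraded, Lower pad sensor 2 fails, Primary brake line 2 trips}.

5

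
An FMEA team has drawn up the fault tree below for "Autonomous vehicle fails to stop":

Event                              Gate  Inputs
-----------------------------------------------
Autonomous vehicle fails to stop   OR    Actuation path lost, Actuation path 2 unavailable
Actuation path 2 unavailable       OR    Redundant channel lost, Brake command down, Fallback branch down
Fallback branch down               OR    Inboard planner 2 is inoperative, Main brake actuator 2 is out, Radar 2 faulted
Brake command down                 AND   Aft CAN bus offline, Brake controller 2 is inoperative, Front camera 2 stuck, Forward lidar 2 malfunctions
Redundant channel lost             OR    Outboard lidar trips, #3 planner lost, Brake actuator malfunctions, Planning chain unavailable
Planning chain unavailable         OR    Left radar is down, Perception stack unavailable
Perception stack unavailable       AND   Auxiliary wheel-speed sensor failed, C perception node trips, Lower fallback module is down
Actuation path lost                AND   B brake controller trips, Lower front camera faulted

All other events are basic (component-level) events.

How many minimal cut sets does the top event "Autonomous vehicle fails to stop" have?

10

Actuation path lost [AND]: one cut set from each child combined → 1 × 1 = 1 cut set(s).
Perception stack unavailable [AND]: one cut set from each child combined → 1 × 1 × 1 = 1 cut set(s).
Planning chain unavailable [OR]: union of children's cut sets → 2 cut set(s).
Redundant channel lost [OR]: union of children's cut sets → 5 cut set(s).
Brake command down [AND]: one cut set from each child combined → 1 × 1 × 1 × 1 = 1 cut set(s).
Fallback branch down [OR]: union of children's cut sets → 3 cut set(s).
Actuation path 2 unavailable [OR]: union of children's cut sets → 9 cut set(s).
Autonomous vehicle fails to stop [OR]: union of children's cut sets → 10 cut set(s).
Minimal cut sets: {B brake controller trips, Lower front camera faulted}; {Outboard lidar trips}; {#3 planner lost}; {Brake actuator malfunctions}; {Left radar is down}; {Auxiliary wheel-speed sensor failed, C perception node trips, Lower fallback module is down}; {Aft CAN bus offline, Brake controller 2 is inoperative, Forward lidar 2 malfunctions, Front camera 2 stuck}; {Inboard planner 2 is inoperative}; {Main brake actuator 2 is out}; {Radar 2 faulted}.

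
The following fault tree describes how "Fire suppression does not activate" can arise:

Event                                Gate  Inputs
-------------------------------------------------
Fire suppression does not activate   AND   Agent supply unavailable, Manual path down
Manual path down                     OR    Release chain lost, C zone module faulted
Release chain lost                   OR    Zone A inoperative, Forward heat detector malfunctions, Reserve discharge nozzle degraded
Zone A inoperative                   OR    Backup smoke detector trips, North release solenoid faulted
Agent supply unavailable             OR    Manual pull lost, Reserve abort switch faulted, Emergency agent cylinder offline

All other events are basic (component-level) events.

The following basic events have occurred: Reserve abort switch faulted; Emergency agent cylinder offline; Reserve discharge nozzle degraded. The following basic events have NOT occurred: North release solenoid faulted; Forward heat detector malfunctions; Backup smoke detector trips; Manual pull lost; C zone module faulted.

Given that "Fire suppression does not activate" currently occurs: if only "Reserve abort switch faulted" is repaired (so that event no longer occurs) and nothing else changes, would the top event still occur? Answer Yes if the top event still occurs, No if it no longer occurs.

Counterfactual: set "Reserve abort switch faulted" to not occurred.
Agent supply unavailable [OR]: Manual pull lost=not, Reserve abort switch faulted=not, Emergency agent cylinder offline=occurs → at least one input occurs → occurs.
Zone A inoperative [OR]: Backup smoke detector trips=not, North release solenoid faulted=not → no input occurs → does not occur.
Release chain lost [OR]: Zone A inoperative=not, Forward heat detector malfunctions=not, Reserve discharge nozzle degraded=occurs → at least one input occurs → occurs.
Manual path down [OR]: Release chain lost=occurs, C zone module faulted=not → at least one input occurs → occurs.
Fire suppression does not activate [AND]: Agent supply unavailable=occurs, Manual path down=occurs → all inputs occur → occurs.

Yes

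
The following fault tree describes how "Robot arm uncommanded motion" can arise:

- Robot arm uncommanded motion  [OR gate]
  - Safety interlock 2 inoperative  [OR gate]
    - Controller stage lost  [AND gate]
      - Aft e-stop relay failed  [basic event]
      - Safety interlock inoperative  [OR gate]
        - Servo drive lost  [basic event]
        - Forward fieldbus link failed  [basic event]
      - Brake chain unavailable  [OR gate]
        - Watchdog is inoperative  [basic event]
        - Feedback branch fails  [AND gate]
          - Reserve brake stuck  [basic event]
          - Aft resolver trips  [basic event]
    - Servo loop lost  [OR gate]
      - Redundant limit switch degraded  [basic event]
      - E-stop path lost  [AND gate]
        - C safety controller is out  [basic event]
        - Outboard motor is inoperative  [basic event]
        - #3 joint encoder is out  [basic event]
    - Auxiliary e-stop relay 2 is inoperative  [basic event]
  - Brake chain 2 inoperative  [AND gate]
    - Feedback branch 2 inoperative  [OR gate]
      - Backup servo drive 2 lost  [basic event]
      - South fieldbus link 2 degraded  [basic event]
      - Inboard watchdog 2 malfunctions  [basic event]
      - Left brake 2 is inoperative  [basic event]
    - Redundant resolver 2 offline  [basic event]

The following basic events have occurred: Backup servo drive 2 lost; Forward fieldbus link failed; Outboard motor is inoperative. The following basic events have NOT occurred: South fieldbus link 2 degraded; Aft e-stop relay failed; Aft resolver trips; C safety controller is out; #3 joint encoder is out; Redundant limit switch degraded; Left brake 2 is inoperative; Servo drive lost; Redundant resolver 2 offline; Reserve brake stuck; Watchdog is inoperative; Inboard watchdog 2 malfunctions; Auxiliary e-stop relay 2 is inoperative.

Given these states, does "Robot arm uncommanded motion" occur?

No

Safety interlock inoperative [OR]: Servo drive lost=not, Forward fieldbus link failed=occurs → at least one input occurs → occurs.
Feedback branch fails [AND]: Reserve brake stuck=not, Aft resolver trips=not → not all inputs occur → does not occur.
Brake chain unavailable [OR]: Watchdog is inoperative=not, Feedback branch fails=not → no input occurs → does not occur.
Controller stage lost [AND]: Aft e-stop relay failed=not, Safety interlock inoperative=occurs, Brake chain unavailable=not → not all inputs occur → does not occur.
E-stop path lost [AND]: C safety controller is out=not, Outboard motor is inoperative=occurs, #3 joint encoder is out=not → not all inputs occur → does not occur.
Servo loop lost [OR]: Redundant limit switch degraded=not, E-stop path lost=not → no input occurs → does not occur.
Safety interlock 2 inoperative [OR]: Controller stage lost=not, Servo loop lost=not, Auxiliary e-stop relay 2 is inoperative=not → no input occurs → does not occur.
Feedback branch 2 inoperative [OR]: Backup servo drive 2 lost=occurs, South fieldbus link 2 degraded=not, Inboard watchdog 2 malfunctions=not, Left brake 2 is inoperative=not → at least one input occurs → occurs.
Brake chain 2 inoperative [AND]: Feedback branch 2 inoperative=occurs, Redundant resolver 2 offline=not → not all inputs occur → does not occur.
Robot arm uncommanded motion [OR]: Safety interlock 2 inoperative=not, Brake chain 2 inoperative=not → no input occurs → does not occur.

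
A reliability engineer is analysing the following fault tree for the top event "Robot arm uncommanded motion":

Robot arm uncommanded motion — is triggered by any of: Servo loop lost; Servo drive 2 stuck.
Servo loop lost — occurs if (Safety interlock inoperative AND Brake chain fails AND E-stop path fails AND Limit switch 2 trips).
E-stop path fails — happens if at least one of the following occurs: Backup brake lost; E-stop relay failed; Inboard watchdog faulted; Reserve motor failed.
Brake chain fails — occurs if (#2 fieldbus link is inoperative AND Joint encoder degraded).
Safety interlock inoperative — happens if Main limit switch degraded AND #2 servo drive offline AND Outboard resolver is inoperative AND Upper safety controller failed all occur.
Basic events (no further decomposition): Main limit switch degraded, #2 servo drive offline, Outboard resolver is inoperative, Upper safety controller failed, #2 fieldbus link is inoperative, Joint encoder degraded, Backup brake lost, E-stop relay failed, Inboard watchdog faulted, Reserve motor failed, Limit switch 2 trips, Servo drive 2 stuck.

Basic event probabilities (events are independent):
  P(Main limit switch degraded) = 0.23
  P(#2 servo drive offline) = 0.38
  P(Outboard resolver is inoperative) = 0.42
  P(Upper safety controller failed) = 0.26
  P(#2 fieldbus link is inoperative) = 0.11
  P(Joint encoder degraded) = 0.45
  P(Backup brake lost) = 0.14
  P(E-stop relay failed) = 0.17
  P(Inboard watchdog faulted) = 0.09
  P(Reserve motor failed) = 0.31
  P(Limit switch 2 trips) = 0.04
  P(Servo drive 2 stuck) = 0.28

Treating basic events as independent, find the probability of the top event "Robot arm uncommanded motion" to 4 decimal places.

0.2800

P(Safety interlock inoperative) [AND] = 0.23 × 0.38 × 0.42 × 0.26 = 0.009544
P(Brake chain fails) [AND] = 0.11 × 0.45 = 0.049500
P(E-stop path fails) [OR] = 1 − (1−0.14) × (1−0.17) × (1−0.09) × (1−0.31) = 0.551805
P(Servo loop lost) [AND] = 0.009544 × 0.049500 × 0.551805 × 0.04 = 0.000010
P(Robot arm uncommanded motion) [OR] = 1 − (1−0.000010) × (1−0.28) = 0.280007
Rounded to 4 decimal places: P(Robot arm uncommanded motion) ≈ 0.2800.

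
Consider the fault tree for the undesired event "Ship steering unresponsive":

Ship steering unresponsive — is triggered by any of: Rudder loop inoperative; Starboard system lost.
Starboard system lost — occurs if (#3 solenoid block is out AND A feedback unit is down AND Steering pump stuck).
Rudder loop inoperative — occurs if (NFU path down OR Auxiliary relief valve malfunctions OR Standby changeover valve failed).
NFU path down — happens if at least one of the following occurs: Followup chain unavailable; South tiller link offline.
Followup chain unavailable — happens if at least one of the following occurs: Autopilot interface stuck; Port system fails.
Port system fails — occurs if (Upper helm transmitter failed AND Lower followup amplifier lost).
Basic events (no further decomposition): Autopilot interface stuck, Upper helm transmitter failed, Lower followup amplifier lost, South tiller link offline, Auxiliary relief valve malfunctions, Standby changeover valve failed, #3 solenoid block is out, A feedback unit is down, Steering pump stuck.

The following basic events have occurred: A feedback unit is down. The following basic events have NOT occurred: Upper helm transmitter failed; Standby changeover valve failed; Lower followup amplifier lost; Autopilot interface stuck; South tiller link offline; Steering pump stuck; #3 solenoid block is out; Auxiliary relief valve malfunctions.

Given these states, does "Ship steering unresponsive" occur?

Port system fails [AND]: Upper helm transmitter failed=not, Lower followup amplifier lost=not → not all inputs occur → does not occur.
Followup chain unavailable [OR]: Autopilot interface stuck=not, Port system fails=not → no input occurs → does not occur.
NFU path down [OR]: Followup chain unavailable=not, South tiller link offline=not → no input occurs → does not occur.
Rudder loop inoperative [OR]: NFU path down=not, Auxiliary relief valve malfunctions=not, Standby changeover valve failed=not → no input occurs → does not occur.
Starboard system lost [AND]: #3 solenoid block is out=not, A feedback unit is down=occurs, Steering pump stuck=not → not all inputs occur → does not occur.
Ship steering unresponsive [OR]: Rudder loop inoperative=not, Starboard system lost=not → no input occurs → does not occur.

No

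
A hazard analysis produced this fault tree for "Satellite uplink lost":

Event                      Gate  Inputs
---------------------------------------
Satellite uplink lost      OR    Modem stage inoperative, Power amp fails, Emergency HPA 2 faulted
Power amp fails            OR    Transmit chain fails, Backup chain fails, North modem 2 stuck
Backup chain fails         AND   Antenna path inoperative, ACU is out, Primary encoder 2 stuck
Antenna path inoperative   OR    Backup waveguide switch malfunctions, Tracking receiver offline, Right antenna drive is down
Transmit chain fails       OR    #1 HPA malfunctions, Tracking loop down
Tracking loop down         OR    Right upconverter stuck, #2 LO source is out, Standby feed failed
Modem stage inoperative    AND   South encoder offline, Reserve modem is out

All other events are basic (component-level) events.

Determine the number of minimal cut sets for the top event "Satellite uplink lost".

Modem stage inoperative [AND]: one cut set from each child combined → 1 × 1 = 1 cut set(s).
Tracking loop down [OR]: union of children's cut sets → 3 cut set(s).
Transmit chain fails [OR]: union of children's cut sets → 4 cut set(s).
Antenna path inoperative [OR]: union of children's cut sets → 3 cut set(s).
Backup chain fails [AND]: one cut set from each child combined → 3 × 1 × 1 = 3 cut set(s).
Power amp fails [OR]: union of children's cut sets → 8 cut set(s).
Satellite uplink lost [OR]: union of children's cut sets → 10 cut set(s).
Minimal cut sets: {Reserve modem is out, South encoder offline}; {#1 HPA malfunctions}; {Right upconverter stuck}; {#2 LO source is out}; {Standby feed failed}; {ACU is out, Backup waveguide switch malfunctions, Primary encoder 2 stuck}; {ACU is out, Primary encoder 2 stuck, Tracking receiver offline}; {ACU is out, Primary encoder 2 stuck, Right antenna drive is down}; {North modem 2 stuck}; {Emergency HPA 2 faulted}.

10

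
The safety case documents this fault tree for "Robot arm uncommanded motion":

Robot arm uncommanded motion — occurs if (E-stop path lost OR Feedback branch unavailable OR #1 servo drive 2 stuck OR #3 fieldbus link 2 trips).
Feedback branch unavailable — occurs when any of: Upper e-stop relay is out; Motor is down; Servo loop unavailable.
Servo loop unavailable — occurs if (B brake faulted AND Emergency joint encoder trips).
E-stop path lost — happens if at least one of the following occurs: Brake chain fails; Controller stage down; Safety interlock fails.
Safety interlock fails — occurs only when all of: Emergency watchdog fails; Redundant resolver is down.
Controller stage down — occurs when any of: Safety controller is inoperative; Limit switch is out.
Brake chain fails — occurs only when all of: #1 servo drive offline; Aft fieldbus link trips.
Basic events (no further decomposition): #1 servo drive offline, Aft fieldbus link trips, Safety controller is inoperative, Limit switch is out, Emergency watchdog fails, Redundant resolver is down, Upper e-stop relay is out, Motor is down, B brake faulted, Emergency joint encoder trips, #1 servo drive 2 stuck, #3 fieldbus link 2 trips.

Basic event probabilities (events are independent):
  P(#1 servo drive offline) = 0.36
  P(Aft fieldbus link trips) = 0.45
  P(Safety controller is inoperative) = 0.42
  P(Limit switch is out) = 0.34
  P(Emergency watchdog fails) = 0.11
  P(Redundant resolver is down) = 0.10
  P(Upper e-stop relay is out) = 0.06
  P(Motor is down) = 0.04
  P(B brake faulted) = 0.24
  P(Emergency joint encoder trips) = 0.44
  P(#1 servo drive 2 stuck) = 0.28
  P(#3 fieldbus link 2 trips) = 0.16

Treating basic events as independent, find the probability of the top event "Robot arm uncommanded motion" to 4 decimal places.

P(Brake chain fails) [AND] = 0.36 × 0.45 = 0.162000
P(Controller stage down) [OR] = 1 − (1−0.42) × (1−0.34) = 0.617200
P(Safety interlock fails) [AND] = 0.11 × 0.10 = 0.011000
P(E-stop path lost) [OR] = 1 − (1−0.162000) × (1−0.617200) × (1−0.011000) = 0.682742
P(Servo loop unavailable) [AND] = 0.24 × 0.44 = 0.105600
P(Feedback branch unavailable) [OR] = 1 − (1−0.06) × (1−0.04) × (1−0.105600) = 0.192893
P(Robot arm uncommanded motion) [OR] = 1 − (1−0.682742) × (1−0.192893) × (1−0.28) × (1−0.16) = 0.845134
Rounded to 4 decimal places: P(Robot arm uncommanded motion) ≈ 0.8451.

0.8451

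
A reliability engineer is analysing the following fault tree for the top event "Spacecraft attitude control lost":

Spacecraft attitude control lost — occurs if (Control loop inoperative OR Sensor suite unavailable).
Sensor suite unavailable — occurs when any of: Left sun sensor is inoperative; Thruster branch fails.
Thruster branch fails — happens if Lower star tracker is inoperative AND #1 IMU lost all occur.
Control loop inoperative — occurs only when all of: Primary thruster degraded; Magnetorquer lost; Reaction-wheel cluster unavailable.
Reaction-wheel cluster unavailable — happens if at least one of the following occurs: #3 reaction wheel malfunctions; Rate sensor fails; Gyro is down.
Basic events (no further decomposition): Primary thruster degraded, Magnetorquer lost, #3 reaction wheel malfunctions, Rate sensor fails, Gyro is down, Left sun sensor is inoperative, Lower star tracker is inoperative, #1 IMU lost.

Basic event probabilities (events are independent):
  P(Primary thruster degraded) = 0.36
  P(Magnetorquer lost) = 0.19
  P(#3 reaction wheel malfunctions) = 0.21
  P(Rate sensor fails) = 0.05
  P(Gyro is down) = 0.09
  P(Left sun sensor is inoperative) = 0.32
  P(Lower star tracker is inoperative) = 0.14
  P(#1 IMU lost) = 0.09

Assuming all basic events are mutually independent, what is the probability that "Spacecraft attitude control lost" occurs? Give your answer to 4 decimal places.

P(Reaction-wheel cluster unavailable) [OR] = 1 − (1−0.21) × (1−0.05) × (1−0.09) = 0.317045
P(Control loop inoperative) [AND] = 0.36 × 0.19 × 0.317045 = 0.021686
P(Thruster branch fails) [AND] = 0.14 × 0.09 = 0.012600
P(Sensor suite unavailable) [OR] = 1 − (1−0.32) × (1−0.012600) = 0.328568
P(Spacecraft attitude control lost) [OR] = 1 − (1−0.021686) × (1−0.328568) = 0.343129
Rounded to 4 decimal places: P(Spacecraft attitude control lost) ≈ 0.3431.

0.3431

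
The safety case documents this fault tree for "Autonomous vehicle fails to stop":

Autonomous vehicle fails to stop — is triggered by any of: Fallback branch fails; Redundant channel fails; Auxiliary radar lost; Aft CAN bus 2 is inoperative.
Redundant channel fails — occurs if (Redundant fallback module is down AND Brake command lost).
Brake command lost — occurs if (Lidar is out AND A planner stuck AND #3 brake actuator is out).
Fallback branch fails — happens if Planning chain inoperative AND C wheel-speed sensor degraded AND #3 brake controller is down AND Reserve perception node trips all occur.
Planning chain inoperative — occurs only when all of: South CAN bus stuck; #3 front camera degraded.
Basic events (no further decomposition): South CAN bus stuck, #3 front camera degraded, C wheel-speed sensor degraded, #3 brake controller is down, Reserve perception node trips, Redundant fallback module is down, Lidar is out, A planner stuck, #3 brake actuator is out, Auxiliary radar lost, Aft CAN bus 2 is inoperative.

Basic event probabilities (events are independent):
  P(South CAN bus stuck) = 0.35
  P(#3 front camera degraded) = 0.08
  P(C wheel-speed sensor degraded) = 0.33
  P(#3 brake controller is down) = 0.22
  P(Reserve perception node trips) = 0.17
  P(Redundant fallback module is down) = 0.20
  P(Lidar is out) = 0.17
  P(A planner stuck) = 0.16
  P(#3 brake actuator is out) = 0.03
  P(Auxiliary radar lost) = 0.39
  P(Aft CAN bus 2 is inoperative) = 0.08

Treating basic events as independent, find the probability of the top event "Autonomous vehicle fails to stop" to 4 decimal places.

0.4391

P(Planning chain inoperative) [AND] = 0.35 × 0.08 = 0.028000
P(Fallback branch fails) [AND] = 0.028000 × 0.33 × 0.22 × 0.17 = 0.000346
P(Brake command lost) [AND] = 0.17 × 0.16 × 0.03 = 0.000816
P(Redundant channel fails) [AND] = 0.20 × 0.000816 = 0.000163
P(Autonomous vehicle fails to stop) [OR] = 1 − (1−0.000346) × (1−0.000163) × (1−0.39) × (1−0.08) = 0.439086
Rounded to 4 decimal places: P(Autonomous vehicle fails to stop) ≈ 0.4391.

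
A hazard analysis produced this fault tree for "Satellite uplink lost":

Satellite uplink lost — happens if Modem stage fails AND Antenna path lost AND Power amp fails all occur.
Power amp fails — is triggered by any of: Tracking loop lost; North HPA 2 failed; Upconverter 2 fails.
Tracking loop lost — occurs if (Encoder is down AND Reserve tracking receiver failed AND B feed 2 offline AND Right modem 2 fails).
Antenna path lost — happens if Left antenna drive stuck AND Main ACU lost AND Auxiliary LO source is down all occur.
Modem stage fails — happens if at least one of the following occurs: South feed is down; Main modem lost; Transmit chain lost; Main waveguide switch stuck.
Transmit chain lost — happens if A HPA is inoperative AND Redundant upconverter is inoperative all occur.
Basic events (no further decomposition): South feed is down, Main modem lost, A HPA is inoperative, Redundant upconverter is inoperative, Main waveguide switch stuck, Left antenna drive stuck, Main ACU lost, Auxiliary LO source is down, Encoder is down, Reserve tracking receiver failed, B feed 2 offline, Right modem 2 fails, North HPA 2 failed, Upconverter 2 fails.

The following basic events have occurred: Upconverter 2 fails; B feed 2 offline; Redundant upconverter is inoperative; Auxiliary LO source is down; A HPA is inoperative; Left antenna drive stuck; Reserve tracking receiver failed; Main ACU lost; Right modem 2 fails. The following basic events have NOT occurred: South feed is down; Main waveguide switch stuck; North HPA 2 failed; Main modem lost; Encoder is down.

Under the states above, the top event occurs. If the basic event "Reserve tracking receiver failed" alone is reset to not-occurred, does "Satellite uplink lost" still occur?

Yes

Counterfactual: set "Reserve tracking receiver failed" to not occurred.
Transmit chain lost [AND]: A HPA is inoperative=occurs, Redundant upconverter is inoperative=occurs → all inputs occur → occurs.
Modem stage fails [OR]: South feed is down=not, Main modem lost=not, Transmit chain lost=occurs, Main waveguide switch stuck=not → at least one input occurs → occurs.
Antenna path lost [AND]: Left antenna drive stuck=occurs, Main ACU lost=occurs, Auxiliary LO source is down=occurs → all inputs occur → occurs.
Tracking loop lost [AND]: Encoder is down=not, Reserve tracking receiver failed=not, B feed 2 offline=occurs, Right modem 2 fails=occurs → not all inputs occur → does not occur.
Power amp fails [OR]: Tracking loop lost=not, North HPA 2 failed=not, Upconverter 2 fails=occurs → at least one input occurs → occurs.
Satellite uplink lost [AND]: Modem stage fails=occurs, Antenna path lost=occurs, Power amp fails=occurs → all inputs occur → occurs.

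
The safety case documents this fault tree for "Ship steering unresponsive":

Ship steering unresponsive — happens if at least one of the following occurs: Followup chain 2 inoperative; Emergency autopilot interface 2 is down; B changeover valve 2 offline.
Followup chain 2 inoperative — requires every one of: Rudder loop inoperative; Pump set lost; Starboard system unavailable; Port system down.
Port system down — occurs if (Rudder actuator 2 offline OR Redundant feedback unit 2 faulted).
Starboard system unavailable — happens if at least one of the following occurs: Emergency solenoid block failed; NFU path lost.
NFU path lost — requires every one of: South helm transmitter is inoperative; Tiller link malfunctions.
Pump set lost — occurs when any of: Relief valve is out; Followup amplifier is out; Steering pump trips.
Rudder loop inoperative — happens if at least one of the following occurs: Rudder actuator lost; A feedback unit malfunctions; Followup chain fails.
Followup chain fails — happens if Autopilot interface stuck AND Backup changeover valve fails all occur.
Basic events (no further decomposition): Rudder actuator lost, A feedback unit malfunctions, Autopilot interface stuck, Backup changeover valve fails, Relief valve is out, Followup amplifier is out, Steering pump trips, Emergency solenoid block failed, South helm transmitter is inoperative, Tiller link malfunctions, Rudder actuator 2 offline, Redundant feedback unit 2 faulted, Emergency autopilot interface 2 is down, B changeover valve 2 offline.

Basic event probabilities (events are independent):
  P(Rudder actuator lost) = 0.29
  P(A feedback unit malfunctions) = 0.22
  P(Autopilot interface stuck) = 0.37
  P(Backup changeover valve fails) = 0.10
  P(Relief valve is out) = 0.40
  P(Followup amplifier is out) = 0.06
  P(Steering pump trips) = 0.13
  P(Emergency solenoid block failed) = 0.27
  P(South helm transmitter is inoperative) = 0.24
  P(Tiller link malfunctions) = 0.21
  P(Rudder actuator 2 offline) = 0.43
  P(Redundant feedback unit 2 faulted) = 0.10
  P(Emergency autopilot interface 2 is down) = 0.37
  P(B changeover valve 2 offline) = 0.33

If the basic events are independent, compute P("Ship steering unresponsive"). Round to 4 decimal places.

0.5929

P(Followup chain fails) [AND] = 0.37 × 0.10 = 0.037000
P(Rudder loop inoperative) [OR] = 1 − (1−0.29) × (1−0.22) × (1−0.037000) = 0.466691
P(Pump set lost) [OR] = 1 − (1−0.40) × (1−0.06) × (1−0.13) = 0.509320
P(NFU path lost) [AND] = 0.24 × 0.21 = 0.050400
P(Starboard system unavailable) [OR] = 1 − (1−0.27) × (1−0.050400) = 0.306792
P(Port system down) [OR] = 1 − (1−0.43) × (1−0.10) = 0.487000
P(Followup chain 2 inoperative) [AND] = 0.466691 × 0.509320 × 0.306792 × 0.487000 = 0.035513
P(Ship steering unresponsive) [OR] = 1 − (1−0.035513) × (1−0.37) × (1−0.33) = 0.592890
Rounded to 4 decimal places: P(Ship steering unresponsive) ≈ 0.5929.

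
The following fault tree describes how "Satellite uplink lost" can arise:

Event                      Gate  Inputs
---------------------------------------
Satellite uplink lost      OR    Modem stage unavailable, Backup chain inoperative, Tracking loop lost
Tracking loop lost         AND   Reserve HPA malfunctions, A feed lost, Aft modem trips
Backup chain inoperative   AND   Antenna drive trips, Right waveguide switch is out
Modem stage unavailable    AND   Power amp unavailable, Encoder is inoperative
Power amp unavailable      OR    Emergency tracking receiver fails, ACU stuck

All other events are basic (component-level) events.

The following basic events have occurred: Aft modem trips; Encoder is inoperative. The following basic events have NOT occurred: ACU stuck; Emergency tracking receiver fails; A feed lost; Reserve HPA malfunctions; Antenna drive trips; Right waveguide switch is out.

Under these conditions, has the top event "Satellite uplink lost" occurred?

No

Power amp unavailable [OR]: Emergency tracking receiver fails=not, ACU stuck=not → no input occurs → does not occur.
Modem stage unavailable [AND]: Power amp unavailable=not, Encoder is inoperative=occurs → not all inputs occur → does not occur.
Backup chain inoperative [AND]: Antenna drive trips=not, Right waveguide switch is out=not → not all inputs occur → does not occur.
Tracking loop lost [AND]: Reserve HPA malfunctions=not, A feed lost=not, Aft modem trips=occurs → not all inputs occur → does not occur.
Satellite uplink lost [OR]: Modem stage unavailable=not, Backup chain inoperative=not, Tracking loop lost=not → no input occurs → does not occur.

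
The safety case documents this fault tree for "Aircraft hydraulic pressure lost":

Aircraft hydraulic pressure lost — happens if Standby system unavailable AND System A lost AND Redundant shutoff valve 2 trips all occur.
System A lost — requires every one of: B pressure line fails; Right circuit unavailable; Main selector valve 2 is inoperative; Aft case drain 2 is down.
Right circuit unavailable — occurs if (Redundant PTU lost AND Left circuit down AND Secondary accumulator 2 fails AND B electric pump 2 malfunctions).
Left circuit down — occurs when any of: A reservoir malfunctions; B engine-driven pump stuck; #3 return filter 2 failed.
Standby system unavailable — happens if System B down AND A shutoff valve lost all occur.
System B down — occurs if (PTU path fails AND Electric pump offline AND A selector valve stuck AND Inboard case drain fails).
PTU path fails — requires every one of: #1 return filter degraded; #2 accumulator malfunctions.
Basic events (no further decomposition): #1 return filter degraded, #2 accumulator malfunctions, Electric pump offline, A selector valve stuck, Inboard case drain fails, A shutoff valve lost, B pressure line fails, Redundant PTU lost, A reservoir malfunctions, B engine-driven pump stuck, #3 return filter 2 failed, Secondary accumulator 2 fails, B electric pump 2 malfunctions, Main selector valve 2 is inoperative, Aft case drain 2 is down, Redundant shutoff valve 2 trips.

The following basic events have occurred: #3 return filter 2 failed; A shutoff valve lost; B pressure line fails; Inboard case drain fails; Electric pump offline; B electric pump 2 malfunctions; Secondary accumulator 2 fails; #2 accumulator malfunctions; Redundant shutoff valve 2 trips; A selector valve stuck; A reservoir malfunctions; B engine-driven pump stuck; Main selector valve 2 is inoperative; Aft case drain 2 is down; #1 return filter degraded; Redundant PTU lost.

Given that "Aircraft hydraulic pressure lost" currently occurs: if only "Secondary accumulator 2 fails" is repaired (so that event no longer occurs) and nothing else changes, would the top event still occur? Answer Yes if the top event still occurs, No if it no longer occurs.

No

Counterfactual: set "Secondary accumulator 2 fails" to not occurred.
PTU path fails [AND]: #1 return filter degraded=occurs, #2 accumulator malfunctions=occurs → all inputs occur → occurs.
System B down [AND]: PTU path fails=occurs, Electric pump offline=occurs, A selector valve stuck=occurs, Inboard case drain fails=occurs → all inputs occur → occurs.
Standby system unavailable [AND]: System B down=occurs, A shutoff valve lost=occurs → all inputs occur → occurs.
Left circuit down [OR]: A reservoir malfunctions=occurs, B engine-driven pump stuck=occurs, #3 return filter 2 failed=occurs → at least one input occurs → occurs.
Right circuit unavailable [AND]: Redundant PTU lost=occurs, Left circuit down=occurs, Secondary accumulator 2 fails=not, B electric pump 2 malfunctions=occurs → not all inputs occur → does not occur.
System A lost [AND]: B pressure line fails=occurs, Right circuit unavailable=not, Main selector valve 2 is inoperative=occurs, Aft case drain 2 is down=occurs → not all inputs occur → does not occur.
Aircraft hydraulic pressure lost [AND]: Standby system unavailable=occurs, System A lost=not, Redundant shutoff valve 2 trips=occurs → not all inputs occur → does not occur.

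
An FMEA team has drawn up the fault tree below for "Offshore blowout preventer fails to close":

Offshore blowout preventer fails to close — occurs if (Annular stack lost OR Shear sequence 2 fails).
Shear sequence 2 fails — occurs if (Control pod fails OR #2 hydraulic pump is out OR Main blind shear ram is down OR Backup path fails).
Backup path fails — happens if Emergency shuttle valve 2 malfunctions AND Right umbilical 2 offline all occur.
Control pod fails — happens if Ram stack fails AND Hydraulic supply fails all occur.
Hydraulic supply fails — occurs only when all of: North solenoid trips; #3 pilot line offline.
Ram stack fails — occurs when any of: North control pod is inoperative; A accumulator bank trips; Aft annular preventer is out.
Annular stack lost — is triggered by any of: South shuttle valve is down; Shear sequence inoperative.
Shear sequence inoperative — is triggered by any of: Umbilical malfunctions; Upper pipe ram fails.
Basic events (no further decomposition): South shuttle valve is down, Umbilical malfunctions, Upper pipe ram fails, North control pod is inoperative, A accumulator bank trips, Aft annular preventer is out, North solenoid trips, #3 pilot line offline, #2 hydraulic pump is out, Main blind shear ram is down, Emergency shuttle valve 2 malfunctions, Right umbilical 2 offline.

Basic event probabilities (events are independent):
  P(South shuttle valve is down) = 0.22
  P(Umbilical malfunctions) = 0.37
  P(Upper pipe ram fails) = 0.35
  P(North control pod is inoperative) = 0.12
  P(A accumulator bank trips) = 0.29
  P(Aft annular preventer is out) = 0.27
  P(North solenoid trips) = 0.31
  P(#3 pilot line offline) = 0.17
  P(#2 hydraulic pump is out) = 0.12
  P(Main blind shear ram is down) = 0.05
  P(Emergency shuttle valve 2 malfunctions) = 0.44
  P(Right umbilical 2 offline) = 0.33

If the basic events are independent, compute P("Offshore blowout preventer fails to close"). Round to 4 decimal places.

0.7783

P(Shear sequence inoperative) [OR] = 1 − (1−0.37) × (1−0.35) = 0.590500
P(Annular stack lost) [OR] = 1 − (1−0.22) × (1−0.590500) = 0.680590
P(Ram stack fails) [OR] = 1 − (1−0.12) × (1−0.29) × (1−0.27) = 0.543896
P(Hydraulic supply fails) [AND] = 0.31 × 0.17 = 0.052700
P(Control pod fails) [AND] = 0.543896 × 0.052700 = 0.028663
P(Backup path fails) [AND] = 0.44 × 0.33 = 0.145200
P(Shear sequence 2 fails) [OR] = 1 − (1−0.028663) × (1−0.12) × (1−0.05) × (1−0.145200) = 0.305870
P(Offshore blowout preventer fails to close) [OR] = 1 − (1−0.680590) × (1−0.305870) = 0.778288
Rounded to 4 decimal places: P(Offshore blowout preventer fails to close) ≈ 0.7783.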